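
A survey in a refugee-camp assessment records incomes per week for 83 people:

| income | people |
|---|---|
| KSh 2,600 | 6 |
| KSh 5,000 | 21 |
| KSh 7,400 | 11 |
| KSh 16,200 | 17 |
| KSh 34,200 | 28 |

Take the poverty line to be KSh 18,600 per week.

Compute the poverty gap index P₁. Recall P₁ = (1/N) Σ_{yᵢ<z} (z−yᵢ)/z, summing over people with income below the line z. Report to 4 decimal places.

0.3534

Incomes under z: 6×KSh 2,600, 21×KSh 5,000, 11×KSh 7,400, 17×KSh 16,200 (q = 55 of N = 83).
Relative gaps: (18600−2600)/18600 = 0.8602 (×6); (18600−5000)/18600 = 0.7312 (×21); (18600−7400)/18600 = 0.6022 (×11); (18600−16200)/18600 = 0.1290 (×17).
Σ = 29.333333. Dividing by the full population N = 83 gives P₁ = 0.3534.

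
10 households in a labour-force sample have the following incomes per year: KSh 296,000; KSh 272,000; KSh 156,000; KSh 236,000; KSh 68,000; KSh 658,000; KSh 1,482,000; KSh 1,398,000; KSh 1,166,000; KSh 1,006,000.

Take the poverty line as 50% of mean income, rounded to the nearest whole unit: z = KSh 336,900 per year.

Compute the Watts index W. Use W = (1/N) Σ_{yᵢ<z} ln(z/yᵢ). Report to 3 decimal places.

0.307

Below z: KSh 68,000, KSh 156,000, KSh 236,000, KSh 272,000, KSh 296,000 (q = 5 of N = 10).
ln(z/y) terms: ln(336900/68000) = 1.6003; ln(336900/156000) = 0.7699; ln(336900/236000) = 0.3560; ln(336900/272000) = 0.2140; ln(336900/296000) = 0.1294.
W = 3.069574 / 10 = 0.307.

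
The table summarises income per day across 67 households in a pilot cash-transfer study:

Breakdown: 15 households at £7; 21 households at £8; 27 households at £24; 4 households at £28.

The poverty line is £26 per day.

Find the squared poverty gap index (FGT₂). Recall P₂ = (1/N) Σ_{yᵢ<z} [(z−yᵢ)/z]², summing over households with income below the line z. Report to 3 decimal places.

Below z: 15×£7, 21×£8, 27×£24 (q = 63 of N = 67).
Normalized shortfalls: (26−7)/26 = 0.7308 (×15); (26−8)/26 = 0.6923 (×21); (26−24)/26 = 0.0769 (×27).
Squared: 0.5340 (×15); 0.4793 (×21); 0.0059 (×27).
Sum = 18.235207; P₂ = 18.235207 / 67 = 0.272.

0.272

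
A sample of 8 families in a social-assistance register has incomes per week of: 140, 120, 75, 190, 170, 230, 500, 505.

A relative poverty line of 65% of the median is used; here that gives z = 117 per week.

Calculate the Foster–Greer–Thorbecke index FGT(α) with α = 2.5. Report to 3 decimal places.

0.010

Below the line: 75 (q = 1 of N = 8).
Shortfall ratios: (117−75)/117 = 0.3590.
Raised to α = 2.5: 0.07721.
Sum = 0.077207; FGT(2.5) = 0.077207 / 8 = 0.010.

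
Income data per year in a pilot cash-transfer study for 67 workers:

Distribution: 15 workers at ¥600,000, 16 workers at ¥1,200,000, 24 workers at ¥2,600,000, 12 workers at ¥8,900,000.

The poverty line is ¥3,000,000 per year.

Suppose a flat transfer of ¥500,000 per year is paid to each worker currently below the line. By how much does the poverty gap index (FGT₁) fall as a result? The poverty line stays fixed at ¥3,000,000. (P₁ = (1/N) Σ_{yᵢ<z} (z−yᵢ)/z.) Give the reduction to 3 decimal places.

Before: below the line — 15×¥600,000, 16×¥1,200,000, 24×¥2,600,000; poverty gap index (FGT₁) = 0.37015.
After the ¥500,000 transfer: below the line — 15×¥1,100,000, 16×¥1,700,000; poverty gap index (FGT₁) = 0.24527.
Reduction = 0.37015 − 0.24527 = 0.125.

0.125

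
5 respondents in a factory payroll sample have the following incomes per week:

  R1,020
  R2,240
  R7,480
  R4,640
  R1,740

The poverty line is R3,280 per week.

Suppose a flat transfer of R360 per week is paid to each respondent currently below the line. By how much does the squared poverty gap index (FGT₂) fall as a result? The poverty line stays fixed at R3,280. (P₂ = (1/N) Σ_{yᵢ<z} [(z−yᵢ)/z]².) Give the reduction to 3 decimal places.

Before: below the line — R1,020, R1,740, R2,240; squared poverty gap index (FGT₂) = 0.15915.
After the R360 transfer: below the line — R1,380, R2,100, R2,600; squared poverty gap index (FGT₂) = 0.10159.
Reduction = 0.15915 − 0.10159 = 0.058.

0.058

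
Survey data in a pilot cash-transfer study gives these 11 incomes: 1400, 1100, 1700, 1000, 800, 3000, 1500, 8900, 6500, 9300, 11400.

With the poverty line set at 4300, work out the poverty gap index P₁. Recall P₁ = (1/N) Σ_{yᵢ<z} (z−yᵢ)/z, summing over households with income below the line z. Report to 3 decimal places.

Below z: 800, 1000, 1100, 1400, 1500, 1700, 3000 (q = 7 of N = 11).
Shortfall ratios: (4300−800)/4300 = 0.8140; (4300−1000)/4300 = 0.7674; (4300−1100)/4300 = 0.7442; (4300−1400)/4300 = 0.6744; (4300−1500)/4300 = 0.6512; (4300−1700)/4300 = 0.6047; (4300−3000)/4300 = 0.3023.
Σ = 4.558140. Dividing by the full population N = 11 gives P₁ = 0.414.

0.414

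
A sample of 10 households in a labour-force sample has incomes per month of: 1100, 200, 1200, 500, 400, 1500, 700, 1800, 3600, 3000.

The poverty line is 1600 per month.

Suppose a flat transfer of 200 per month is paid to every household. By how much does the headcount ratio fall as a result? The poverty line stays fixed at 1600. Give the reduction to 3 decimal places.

Before: below the line — 200, 400, 500, 700, 1100, 1200, 1500; headcount ratio = 0.70000.
After the 200 transfer: below the line — 400, 600, 700, 900, 1300, 1400; headcount ratio = 0.60000.
Reduction = 0.70000 − 0.60000 = 0.100.

0.100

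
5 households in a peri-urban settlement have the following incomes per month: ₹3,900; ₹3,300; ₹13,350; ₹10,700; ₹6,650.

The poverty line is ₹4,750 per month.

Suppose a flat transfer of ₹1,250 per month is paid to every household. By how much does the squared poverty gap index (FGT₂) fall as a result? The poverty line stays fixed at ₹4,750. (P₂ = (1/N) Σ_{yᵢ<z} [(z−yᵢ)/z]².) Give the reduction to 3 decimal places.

Before: below the line — ₹3,300, ₹3,900; squared poverty gap index (FGT₂) = 0.02504.
After the ₹1,250 transfer: below the line — ₹4,550; squared poverty gap index (FGT₂) = 0.00035.
Reduction = 0.02504 − 0.00035 = 0.025.

0.025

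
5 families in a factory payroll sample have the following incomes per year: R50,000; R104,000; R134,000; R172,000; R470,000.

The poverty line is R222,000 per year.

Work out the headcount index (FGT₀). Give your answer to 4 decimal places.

4 of the 5 families have income below R222,000.
H = 4/5 = 0.8000.

0.8000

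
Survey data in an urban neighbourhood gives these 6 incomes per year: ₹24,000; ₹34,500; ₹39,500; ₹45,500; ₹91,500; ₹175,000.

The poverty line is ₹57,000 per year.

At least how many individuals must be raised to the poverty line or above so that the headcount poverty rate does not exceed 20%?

3

4 of the 6 individuals are poor, so H = 4/6 = 0.667.
A headcount ratio of at most 20% allows at most ⌊0.20 × 6⌋ = 1 poor individuals.
So at least 4 − 1 = 3 must be lifted.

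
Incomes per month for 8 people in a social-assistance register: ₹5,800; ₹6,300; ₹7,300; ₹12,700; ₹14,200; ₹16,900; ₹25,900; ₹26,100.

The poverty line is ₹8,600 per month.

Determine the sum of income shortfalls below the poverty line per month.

Below z: ₹5,800, ₹6,300, ₹7,300 (q = 3 of N = 8).
Individual gaps: 8600−5800 = 2800; 8600−6300 = 2300; 8600−7300 = 1300.
Aggregate gap = ₹6,400.

₹6,400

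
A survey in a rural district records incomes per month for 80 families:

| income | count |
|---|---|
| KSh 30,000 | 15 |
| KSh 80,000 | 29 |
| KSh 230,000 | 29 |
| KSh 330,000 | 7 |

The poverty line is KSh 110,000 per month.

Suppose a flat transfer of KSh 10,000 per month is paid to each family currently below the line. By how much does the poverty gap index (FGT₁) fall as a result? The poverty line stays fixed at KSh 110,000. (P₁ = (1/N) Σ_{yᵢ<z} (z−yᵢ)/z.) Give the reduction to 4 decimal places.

Before: below the line — 15×KSh 30,000, 29×KSh 80,000; poverty gap index (FGT₁) = 0.235227.
After the KSh 10,000 transfer: below the line — 15×KSh 40,000, 29×KSh 90,000; poverty gap index (FGT₁) = 0.185227.
Reduction = 0.235227 − 0.185227 = 0.0500.

0.0500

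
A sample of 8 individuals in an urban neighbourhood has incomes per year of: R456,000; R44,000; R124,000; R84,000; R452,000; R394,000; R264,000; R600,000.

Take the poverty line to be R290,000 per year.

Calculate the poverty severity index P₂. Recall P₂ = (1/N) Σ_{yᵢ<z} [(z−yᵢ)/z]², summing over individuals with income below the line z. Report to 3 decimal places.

0.195

Incomes under z: R44,000, R84,000, R124,000, R264,000 (q = 4 of N = 8).
Normalized shortfalls: (290000−44000)/290000 = 0.8483; (290000−84000)/290000 = 0.7103; (290000−124000)/290000 = 0.5724; (290000−264000)/290000 = 0.0897.
Squared: 0.7196; 0.5046; 0.3277; 0.0080.
Sum = 1.559857; P₂ = 1.559857 / 8 = 0.195.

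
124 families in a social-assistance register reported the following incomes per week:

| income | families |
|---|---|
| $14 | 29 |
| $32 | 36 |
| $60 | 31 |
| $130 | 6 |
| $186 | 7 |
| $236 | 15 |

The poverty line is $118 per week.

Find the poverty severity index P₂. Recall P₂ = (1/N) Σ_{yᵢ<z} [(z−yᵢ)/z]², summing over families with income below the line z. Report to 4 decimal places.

0.3963

Poor units: 29×$14, 36×$32, 31×$60 (q = 96 of N = 124).
Relative gaps: (118−14)/118 = 0.8814 (×29); (118−32)/118 = 0.7288 (×36); (118−60)/118 = 0.4915 (×31).
Squared: 0.7768 (×29); 0.5312 (×36); 0.2416 (×31).
Sum = 49.138466; P₂ = 49.138466 / 124 = 0.3963.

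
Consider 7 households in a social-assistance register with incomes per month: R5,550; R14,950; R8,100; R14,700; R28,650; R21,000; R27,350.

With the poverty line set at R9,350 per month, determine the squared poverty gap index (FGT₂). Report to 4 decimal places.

0.0261

Below z: R5,550, R8,100 (q = 2 of N = 7).
Shortfall ratios: (9350−5550)/9350 = 0.4064; (9350−8100)/9350 = 0.1337.
Squared: 0.1652; 0.0179.
Sum = 0.183048; P₂ = 0.183048 / 7 = 0.0261.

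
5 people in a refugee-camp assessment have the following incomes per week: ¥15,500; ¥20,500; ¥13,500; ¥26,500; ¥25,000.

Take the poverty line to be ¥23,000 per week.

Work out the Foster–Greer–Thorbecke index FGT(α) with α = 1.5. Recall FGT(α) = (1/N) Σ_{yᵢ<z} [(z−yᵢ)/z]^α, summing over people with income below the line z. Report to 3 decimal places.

Incomes under z: ¥13,500, ¥15,500, ¥20,500 (q = 3 of N = 5).
Gap ratios (z−y)/z: (23000−13500)/23000 = 0.4130; (23000−15500)/23000 = 0.3261; (23000−20500)/23000 = 0.1087.
Raised to α = 1.5: 0.26546; 0.18621; 0.03584.
Sum = 0.487501; FGT(1.5) = 0.487501 / 5 = 0.098.

0.098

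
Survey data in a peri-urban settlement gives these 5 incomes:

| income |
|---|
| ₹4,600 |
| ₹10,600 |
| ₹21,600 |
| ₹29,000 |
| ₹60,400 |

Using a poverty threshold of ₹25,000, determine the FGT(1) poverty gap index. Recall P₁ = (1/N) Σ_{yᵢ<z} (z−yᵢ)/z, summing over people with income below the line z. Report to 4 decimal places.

Poor units: ₹4,600, ₹10,600, ₹21,600 (q = 3 of N = 5).
Gap ratios (z−y)/z: (25000−4600)/25000 = 0.8160; (25000−10600)/25000 = 0.5760; (25000−21600)/25000 = 0.1360.
Sum of shortfalls = 1.528000; P₁ averages over all N: 1.528000 / 5 = 0.3056.

0.3056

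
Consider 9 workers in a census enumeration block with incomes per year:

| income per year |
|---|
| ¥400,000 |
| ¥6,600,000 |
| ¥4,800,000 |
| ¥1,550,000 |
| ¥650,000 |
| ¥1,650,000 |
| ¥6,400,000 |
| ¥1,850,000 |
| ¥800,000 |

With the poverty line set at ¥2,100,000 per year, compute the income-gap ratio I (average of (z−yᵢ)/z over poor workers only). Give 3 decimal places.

Below the line: ¥400,000, ¥650,000, ¥800,000, ¥1,550,000, ¥1,650,000, ¥1,850,000 (q = 6 of N = 9).
Shortfall ratios (z−y)/z: 0.8095, 0.6905, 0.6190, 0.2619, 0.2143, 0.1190; sum = 2.714286.
I averages over the q = 6 poor units only: 2.714286 / 6 = 0.452.

0.452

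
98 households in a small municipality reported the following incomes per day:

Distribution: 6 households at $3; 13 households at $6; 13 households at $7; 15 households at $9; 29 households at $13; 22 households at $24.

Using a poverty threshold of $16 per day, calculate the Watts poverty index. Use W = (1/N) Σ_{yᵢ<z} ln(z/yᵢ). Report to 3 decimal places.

Poor units: 6×$3, 13×$6, 13×$7, 15×$9, 29×$13 (q = 76 of N = 98).
Log gaps: ln(16/3) = 1.6740 (×6); ln(16/6) = 0.9808 (×13); ln(16/7) = 0.8267 (×13); ln(16/9) = 0.5754 (×15); ln(16/13) = 0.2076 (×29).
W = 48.193464 / 98 = 0.492.

0.492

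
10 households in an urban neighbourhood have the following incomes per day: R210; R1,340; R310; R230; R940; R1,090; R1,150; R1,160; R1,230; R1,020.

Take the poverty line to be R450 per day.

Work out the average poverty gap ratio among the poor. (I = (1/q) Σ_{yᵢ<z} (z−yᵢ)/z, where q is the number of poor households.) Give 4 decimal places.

Below the line: R210, R230, R310 (q = 3 of N = 10).
Relative gaps: 0.5333, 0.4889, 0.3111; sum = 1.333333.
I averages over the q = 3 poor units only: 1.333333 / 3 = 0.4444.

0.4444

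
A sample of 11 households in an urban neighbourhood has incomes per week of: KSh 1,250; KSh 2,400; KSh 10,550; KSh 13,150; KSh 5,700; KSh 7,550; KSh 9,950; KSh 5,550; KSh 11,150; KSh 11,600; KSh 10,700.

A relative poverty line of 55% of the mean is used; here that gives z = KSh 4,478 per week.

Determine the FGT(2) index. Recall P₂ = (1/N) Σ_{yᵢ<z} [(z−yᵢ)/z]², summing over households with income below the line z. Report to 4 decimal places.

0.0668

Incomes under z: KSh 1,250, KSh 2,400 (q = 2 of N = 11).
Normalized shortfalls: (4478−1250)/4478 = 0.7209; (4478−2400)/4478 = 0.4640.
Squared: 0.5196; 0.2153.
Sum = 0.734975; P₂ = 0.734975 / 11 = 0.0668.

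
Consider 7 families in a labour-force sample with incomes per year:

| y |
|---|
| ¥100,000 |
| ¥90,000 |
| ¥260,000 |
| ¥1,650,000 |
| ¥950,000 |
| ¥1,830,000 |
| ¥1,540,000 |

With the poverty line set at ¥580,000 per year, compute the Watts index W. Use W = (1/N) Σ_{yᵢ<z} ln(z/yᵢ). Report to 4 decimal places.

0.6319

Below the line: ¥90,000, ¥100,000, ¥260,000 (q = 3 of N = 7).
Log shortfalls: ln(580000/90000) = 1.8632; ln(580000/100000) = 1.7579; ln(580000/260000) = 0.8023.
W = 4.423423 / 7 = 0.6319.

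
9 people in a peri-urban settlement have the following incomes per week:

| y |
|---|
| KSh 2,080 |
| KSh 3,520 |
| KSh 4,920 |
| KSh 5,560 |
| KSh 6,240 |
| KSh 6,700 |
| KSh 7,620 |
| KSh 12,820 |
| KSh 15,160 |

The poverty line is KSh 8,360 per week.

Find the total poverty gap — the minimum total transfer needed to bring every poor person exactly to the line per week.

Below z: KSh 2,080, KSh 3,520, KSh 4,920, KSh 5,560, KSh 6,240, KSh 6,700, KSh 7,620 (q = 7 of N = 9).
Individual gaps: 8360−2080 = 6280; 8360−3520 = 4840; 8360−4920 = 3440; 8360−5560 = 2800; 8360−6240 = 2120; 8360−6700 = 1660; 8360−7620 = 740.
Aggregate gap = KSh 21,880.

KSh 21,880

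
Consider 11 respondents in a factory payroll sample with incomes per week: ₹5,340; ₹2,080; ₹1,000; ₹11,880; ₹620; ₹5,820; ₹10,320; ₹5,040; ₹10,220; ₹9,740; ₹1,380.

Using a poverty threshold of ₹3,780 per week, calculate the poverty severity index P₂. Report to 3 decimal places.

Below z: ₹620, ₹1,000, ₹1,380, ₹2,080 (q = 4 of N = 11).
Gap ratios (z−y)/z: (3780−620)/3780 = 0.8360; (3780−1000)/3780 = 0.7354; (3780−1380)/3780 = 0.6349; (3780−2080)/3780 = 0.4497.
Squared: 0.6989; 0.5409; 0.4031; 0.2023.
Sum = 1.845133; P₂ = 1.845133 / 11 = 0.168.

0.168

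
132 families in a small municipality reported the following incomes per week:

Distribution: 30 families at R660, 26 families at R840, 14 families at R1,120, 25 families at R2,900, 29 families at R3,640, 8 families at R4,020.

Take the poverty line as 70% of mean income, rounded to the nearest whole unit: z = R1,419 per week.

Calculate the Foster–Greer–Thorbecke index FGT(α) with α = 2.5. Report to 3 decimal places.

0.071

Poor units: 30×R660, 26×R840, 14×R1,120 (q = 70 of N = 132).
Shortfall ratios: (1419−660)/1419 = 0.5349 (×30); (1419−840)/1419 = 0.4080 (×26); (1419−1120)/1419 = 0.2107 (×14).
Raised to α = 2.5: 0.20924 (×30); 0.10635 (×26); 0.02038 (×14).
Sum = 9.327704; FGT(2.5) = 9.327704 / 132 = 0.071.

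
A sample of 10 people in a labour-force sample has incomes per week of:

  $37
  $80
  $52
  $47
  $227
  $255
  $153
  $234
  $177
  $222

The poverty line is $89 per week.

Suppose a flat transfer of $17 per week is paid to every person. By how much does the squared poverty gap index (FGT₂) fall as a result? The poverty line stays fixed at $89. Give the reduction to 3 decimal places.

0.046

Before: below the line — $37, $47, $52, $80; squared poverty gap index (FGT₂) = 0.07471.
After the $17 transfer: below the line — $54, $64, $69; squared poverty gap index (FGT₂) = 0.02841.
Reduction = 0.07471 − 0.02841 = 0.046.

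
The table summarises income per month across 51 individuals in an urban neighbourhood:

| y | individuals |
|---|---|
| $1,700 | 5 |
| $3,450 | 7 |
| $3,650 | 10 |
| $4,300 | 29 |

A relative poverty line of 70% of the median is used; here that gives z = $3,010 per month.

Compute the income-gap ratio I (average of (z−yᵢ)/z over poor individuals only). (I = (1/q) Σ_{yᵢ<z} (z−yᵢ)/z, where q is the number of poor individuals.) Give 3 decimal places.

0.435

Below z: 5×$1,700 (q = 5 of N = 51).
Shortfall ratios (z−y)/z: 0.4352 (×5); sum = 2.176080.
I averages over the q = 5 poor units only: 2.176080 / 5 = 0.435.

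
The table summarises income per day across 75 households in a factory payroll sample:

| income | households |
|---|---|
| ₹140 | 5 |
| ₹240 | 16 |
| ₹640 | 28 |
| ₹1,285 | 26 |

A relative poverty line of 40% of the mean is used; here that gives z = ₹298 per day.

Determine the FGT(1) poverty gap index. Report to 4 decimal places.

0.0769

Below z: 5×₹140, 16×₹240 (q = 21 of N = 75).
Normalized shortfalls: (298−140)/298 = 0.5302 (×5); (298−240)/298 = 0.1946 (×16).
Σ = 5.765101. Dividing by the full population N = 75 gives P₁ = 0.0769.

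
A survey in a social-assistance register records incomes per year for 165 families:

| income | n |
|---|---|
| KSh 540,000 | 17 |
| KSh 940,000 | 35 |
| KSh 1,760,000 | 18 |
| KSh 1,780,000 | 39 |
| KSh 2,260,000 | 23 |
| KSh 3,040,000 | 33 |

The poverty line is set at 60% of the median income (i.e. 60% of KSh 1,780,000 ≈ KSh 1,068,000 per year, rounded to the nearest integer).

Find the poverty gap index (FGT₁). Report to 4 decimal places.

0.0764

Below the line: 17×KSh 540,000, 35×KSh 940,000 (q = 52 of N = 165).
Shortfall ratios: (1068000−540000)/1068000 = 0.4944 (×17); (1068000−940000)/1068000 = 0.1199 (×35).
Sum of shortfalls = 12.599251; P₁ averages over all N: 12.599251 / 165 = 0.0764.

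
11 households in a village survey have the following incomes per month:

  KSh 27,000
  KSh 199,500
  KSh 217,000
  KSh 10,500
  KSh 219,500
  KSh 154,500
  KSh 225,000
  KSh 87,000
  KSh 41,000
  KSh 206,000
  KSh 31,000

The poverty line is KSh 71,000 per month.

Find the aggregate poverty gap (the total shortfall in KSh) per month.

Poor units: KSh 10,500, KSh 27,000, KSh 31,000, KSh 41,000 (q = 4 of N = 11).
Individual gaps: 71000−10500 = 60500; 71000−27000 = 44000; 71000−31000 = 40000; 71000−41000 = 30000.
Aggregate gap = KSh 174,500.

KSh 174,500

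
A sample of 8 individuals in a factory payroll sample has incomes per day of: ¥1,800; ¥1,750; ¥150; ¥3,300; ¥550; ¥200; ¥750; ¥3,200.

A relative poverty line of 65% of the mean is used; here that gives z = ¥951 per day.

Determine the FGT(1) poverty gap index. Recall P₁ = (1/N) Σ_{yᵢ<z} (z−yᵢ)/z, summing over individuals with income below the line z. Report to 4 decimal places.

0.2831

Below the line: ¥150, ¥200, ¥550, ¥750 (q = 4 of N = 8).
Relative gaps: (951−150)/951 = 0.8423; (951−200)/951 = 0.7897; (951−550)/951 = 0.4217; (951−750)/951 = 0.2114.
Sum of shortfalls = 2.264984; P₁ averages over all N: 2.264984 / 8 = 0.2831.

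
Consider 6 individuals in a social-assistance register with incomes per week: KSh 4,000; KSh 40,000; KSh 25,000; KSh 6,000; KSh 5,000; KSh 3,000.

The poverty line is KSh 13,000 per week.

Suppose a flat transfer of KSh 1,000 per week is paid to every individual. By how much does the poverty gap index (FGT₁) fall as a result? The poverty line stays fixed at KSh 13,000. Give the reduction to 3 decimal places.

Before: below the line — KSh 3,000, KSh 4,000, KSh 5,000, KSh 6,000; poverty gap index (FGT₁) = 0.43590.
After the KSh 1,000 transfer: below the line — KSh 4,000, KSh 5,000, KSh 6,000, KSh 7,000; poverty gap index (FGT₁) = 0.38462.
Reduction = 0.43590 − 0.38462 = 0.051.

0.051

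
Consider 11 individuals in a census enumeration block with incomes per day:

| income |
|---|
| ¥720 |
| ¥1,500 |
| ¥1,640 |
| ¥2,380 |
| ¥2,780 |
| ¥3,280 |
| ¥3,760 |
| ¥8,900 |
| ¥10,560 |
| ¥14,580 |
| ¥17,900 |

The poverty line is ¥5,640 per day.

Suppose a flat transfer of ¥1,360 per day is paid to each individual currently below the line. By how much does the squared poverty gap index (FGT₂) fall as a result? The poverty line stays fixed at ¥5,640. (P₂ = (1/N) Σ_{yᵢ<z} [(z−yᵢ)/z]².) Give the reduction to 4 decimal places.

Before: below the line — ¥720, ¥1,500, ¥1,640, ¥2,380, ¥2,780, ¥3,280, ¥3,760; squared poverty gap index (FGT₂) = 0.243658.
After the ¥1,360 transfer: below the line — ¥2,080, ¥2,860, ¥3,000, ¥3,740, ¥4,140, ¥4,640, ¥5,120; squared poverty gap index (FGT₂) = 0.098604.
Reduction = 0.243658 − 0.098604 = 0.1451.

0.1451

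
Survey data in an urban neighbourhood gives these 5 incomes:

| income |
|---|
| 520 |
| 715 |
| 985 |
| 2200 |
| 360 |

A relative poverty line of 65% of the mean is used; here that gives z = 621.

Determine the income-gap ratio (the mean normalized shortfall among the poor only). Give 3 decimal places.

Incomes under z: 360, 520 (q = 2 of N = 5).
Relative gaps: 0.4203, 0.1626; sum = 0.582931.
I averages over the q = 2 poor units only: 0.582931 / 2 = 0.291.

0.291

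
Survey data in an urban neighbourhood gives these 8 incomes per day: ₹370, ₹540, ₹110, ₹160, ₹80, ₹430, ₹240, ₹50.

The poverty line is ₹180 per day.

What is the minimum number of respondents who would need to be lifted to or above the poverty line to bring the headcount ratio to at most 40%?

1

Currently q = 4 of N = 8 are below the line (H = 0.500).
A headcount ratio of at most 40% allows at most ⌊0.40 × 8⌋ = 3 poor respondents.
So at least 4 − 3 = 1 must be lifted.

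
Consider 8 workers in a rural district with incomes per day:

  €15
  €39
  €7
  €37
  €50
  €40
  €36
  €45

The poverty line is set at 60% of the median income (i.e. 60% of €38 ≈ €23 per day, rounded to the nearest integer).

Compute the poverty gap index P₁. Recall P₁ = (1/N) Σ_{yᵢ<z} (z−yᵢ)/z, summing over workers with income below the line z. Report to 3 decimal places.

Incomes under z: €7, €15 (q = 2 of N = 8).
Gap ratios (z−y)/z: (23−7)/23 = 0.6957; (23−15)/23 = 0.3478.
Σ = 1.043478. Dividing by the full population N = 8 gives P₁ = 0.130.

0.130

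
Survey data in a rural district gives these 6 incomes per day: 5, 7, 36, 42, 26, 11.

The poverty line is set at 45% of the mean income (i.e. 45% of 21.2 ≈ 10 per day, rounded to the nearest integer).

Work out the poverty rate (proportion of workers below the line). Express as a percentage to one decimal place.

2 of the 6 workers have income below 10.
H = 2/6 = 33.3%.

33.3%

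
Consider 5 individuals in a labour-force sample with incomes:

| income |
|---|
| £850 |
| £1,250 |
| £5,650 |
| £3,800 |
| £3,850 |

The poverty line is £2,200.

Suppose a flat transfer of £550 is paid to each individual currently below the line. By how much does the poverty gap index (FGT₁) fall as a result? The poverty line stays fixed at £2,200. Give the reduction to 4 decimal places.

0.1000

Before: below the line — £850, £1,250; poverty gap index (FGT₁) = 0.209091.
After the £550 transfer: below the line — £1,400, £1,800; poverty gap index (FGT₁) = 0.109091.
Reduction = 0.209091 − 0.109091 = 0.1000.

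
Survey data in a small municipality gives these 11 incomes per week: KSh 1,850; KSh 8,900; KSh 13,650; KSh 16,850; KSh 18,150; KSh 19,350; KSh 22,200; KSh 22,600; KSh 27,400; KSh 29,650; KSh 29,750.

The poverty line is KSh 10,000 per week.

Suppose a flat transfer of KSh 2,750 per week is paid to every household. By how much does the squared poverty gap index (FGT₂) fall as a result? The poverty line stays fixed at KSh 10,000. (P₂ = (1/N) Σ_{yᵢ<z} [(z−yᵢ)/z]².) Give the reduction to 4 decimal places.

0.0350

Before: below the line — KSh 1,850, KSh 8,900; squared poverty gap index (FGT₂) = 0.061484.
After the KSh 2,750 transfer: below the line — KSh 4,600; squared poverty gap index (FGT₂) = 0.026509.
Reduction = 0.061484 − 0.026509 = 0.0350.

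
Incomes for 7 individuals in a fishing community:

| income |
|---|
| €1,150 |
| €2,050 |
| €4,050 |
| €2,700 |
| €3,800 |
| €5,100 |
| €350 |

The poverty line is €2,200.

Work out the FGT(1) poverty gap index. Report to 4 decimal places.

0.1981

Incomes under z: €350, €1,150, €2,050 (q = 3 of N = 7).
Gap ratios (z−y)/z: (2200−350)/2200 = 0.8409; (2200−1150)/2200 = 0.4773; (2200−2050)/2200 = 0.0682.
Sum of shortfalls = 1.386364; P₁ averages over all N: 1.386364 / 7 = 0.1981.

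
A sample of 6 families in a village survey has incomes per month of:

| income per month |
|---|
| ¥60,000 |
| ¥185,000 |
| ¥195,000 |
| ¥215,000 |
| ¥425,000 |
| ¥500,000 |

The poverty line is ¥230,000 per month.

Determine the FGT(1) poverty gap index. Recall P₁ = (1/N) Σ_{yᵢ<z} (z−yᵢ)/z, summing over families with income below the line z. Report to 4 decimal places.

0.1920

Poor units: ¥60,000, ¥185,000, ¥195,000, ¥215,000 (q = 4 of N = 6).
Gap ratios (z−y)/z: (230000−60000)/230000 = 0.7391; (230000−185000)/230000 = 0.1957; (230000−195000)/230000 = 0.1522; (230000−215000)/230000 = 0.0652.
Sum of shortfalls = 1.152174; P₁ averages over all N: 1.152174 / 6 = 0.1920.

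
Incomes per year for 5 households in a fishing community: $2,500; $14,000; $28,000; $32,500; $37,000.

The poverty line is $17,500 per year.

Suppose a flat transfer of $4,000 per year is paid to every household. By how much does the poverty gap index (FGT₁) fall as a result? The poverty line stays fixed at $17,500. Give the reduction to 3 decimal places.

0.086

Before: below the line — $2,500, $14,000; poverty gap index (FGT₁) = 0.21143.
After the $4,000 transfer: below the line — $6,500; poverty gap index (FGT₁) = 0.12571.
Reduction = 0.21143 − 0.12571 = 0.086.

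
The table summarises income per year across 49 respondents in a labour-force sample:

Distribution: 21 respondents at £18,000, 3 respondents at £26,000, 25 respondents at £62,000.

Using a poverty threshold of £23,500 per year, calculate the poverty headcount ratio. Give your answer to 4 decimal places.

0.4286

21 of the 49 respondents have income below £23,500.
H = 21/49 = 0.4286.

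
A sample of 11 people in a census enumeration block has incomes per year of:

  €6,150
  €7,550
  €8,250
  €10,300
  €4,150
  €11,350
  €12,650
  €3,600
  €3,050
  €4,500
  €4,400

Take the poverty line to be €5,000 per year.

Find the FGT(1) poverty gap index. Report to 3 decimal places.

0.096

Poor units: €3,050, €3,600, €4,150, €4,400, €4,500 (q = 5 of N = 11).
Shortfall ratios: (5000−3050)/5000 = 0.3900; (5000−3600)/5000 = 0.2800; (5000−4150)/5000 = 0.1700; (5000−4400)/5000 = 0.1200; (5000−4500)/5000 = 0.1000.
Σ = 1.060000. Dividing by the full population N = 11 gives P₁ = 0.096.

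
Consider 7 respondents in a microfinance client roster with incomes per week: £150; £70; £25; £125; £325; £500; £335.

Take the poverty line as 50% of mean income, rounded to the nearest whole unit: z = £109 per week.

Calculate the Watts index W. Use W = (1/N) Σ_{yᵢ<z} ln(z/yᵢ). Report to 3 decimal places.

0.274

Below z: £25, £70 (q = 2 of N = 7).
Log shortfalls: ln(109/25) = 1.4725; ln(109/70) = 0.4429.
W = 1.915325 / 7 = 0.274.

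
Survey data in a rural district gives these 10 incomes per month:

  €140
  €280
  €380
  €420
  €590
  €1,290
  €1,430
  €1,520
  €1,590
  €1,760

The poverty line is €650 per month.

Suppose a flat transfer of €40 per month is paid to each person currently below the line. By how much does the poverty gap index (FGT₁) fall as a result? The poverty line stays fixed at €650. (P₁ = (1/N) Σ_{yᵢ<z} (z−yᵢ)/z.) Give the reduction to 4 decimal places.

Before: below the line — €140, €280, €380, €420, €590; poverty gap index (FGT₁) = 0.221538.
After the €40 transfer: below the line — €180, €320, €420, €460, €630; poverty gap index (FGT₁) = 0.190769.
Reduction = 0.221538 − 0.190769 = 0.0308.

0.0308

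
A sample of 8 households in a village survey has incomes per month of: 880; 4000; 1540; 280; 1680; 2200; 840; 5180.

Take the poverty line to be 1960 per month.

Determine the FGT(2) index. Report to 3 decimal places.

0.179

Below the line: 280, 840, 880, 1540, 1680 (q = 5 of N = 8).
Relative gaps: (1960−280)/1960 = 0.8571; (1960−840)/1960 = 0.5714; (1960−880)/1960 = 0.5510; (1960−1540)/1960 = 0.2143; (1960−1680)/1960 = 0.1429.
Squared: 0.7347; 0.3265; 0.3036; 0.0459; 0.0204.
Sum = 1.431175; P₂ = 1.431175 / 8 = 0.179.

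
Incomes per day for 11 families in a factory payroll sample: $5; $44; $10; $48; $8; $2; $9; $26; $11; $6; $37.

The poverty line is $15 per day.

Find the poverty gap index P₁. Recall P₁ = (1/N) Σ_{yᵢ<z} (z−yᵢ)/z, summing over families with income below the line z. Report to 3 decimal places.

Poor units: $2, $5, $6, $8, $9, $10, $11 (q = 7 of N = 11).
Normalized shortfalls: (15−2)/15 = 0.8667; (15−5)/15 = 0.6667; (15−6)/15 = 0.6000; (15−8)/15 = 0.4667; (15−9)/15 = 0.4000; (15−10)/15 = 0.3333; (15−11)/15 = 0.2667.
Σ = 3.600000. Dividing by the full population N = 11 gives P₁ = 0.327.

0.327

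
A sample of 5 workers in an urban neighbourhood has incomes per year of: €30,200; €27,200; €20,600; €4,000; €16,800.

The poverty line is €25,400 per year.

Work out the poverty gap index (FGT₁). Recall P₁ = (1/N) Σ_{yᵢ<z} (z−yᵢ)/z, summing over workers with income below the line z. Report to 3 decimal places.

Below z: €4,000, €16,800, €20,600 (q = 3 of N = 5).
Relative gaps: (25400−4000)/25400 = 0.8425; (25400−16800)/25400 = 0.3386; (25400−20600)/25400 = 0.1890.
Σ = 1.370079. Dividing by the full population N = 5 gives P₁ = 0.274.

0.274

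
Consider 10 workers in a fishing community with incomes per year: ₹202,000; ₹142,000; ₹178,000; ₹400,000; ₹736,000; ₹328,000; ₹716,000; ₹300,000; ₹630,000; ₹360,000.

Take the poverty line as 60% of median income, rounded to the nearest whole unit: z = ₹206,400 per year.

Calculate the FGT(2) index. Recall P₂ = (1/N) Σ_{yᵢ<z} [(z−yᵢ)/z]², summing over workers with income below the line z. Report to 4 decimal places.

Below z: ₹142,000, ₹178,000, ₹202,000 (q = 3 of N = 10).
Normalized shortfalls: (206400−142000)/206400 = 0.3120; (206400−178000)/206400 = 0.1376; (206400−202000)/206400 = 0.0213.
Squared: 0.0974; 0.0189; 0.0005.
Sum = 0.116741; P₂ = 0.116741 / 10 = 0.0117.

0.0117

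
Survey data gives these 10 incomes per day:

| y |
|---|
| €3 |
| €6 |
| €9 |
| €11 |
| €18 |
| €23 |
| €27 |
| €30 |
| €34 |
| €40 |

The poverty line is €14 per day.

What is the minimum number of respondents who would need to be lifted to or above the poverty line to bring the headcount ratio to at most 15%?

Currently q = 4 of N = 10 are below the line (H = 0.400).
A headcount ratio of at most 15% allows at most ⌊0.15 × 10⌋ = 1 poor respondents.
So at least 4 − 1 = 3 must be lifted.

3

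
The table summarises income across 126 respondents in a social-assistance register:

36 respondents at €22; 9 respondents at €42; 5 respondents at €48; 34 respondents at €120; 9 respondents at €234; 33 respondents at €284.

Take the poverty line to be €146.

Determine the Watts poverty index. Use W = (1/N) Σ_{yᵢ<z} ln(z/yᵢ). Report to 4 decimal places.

Below the line: 36×€22, 9×€42, 5×€48, 34×€120 (q = 84 of N = 126).
Log shortfalls: ln(146/22) = 1.8926 (×36); ln(146/42) = 1.2459 (×9); ln(146/48) = 1.1124 (×5); ln(146/120) = 0.1961 (×34).
W = 91.575677 / 126 = 0.7268.

0.7268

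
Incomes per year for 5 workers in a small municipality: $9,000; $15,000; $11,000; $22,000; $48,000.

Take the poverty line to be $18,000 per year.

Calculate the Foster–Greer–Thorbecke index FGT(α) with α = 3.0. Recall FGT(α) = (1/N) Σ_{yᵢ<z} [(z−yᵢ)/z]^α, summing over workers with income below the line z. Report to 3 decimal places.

0.038

Incomes under z: $9,000, $11,000, $15,000 (q = 3 of N = 5).
Normalized shortfalls: (18000−9000)/18000 = 0.5000; (18000−11000)/18000 = 0.3889; (18000−15000)/18000 = 0.1667.
Raised to α = 3.0: 0.12500; 0.05881; 0.00463.
Sum = 0.188443; FGT(3.0) = 0.188443 / 5 = 0.038.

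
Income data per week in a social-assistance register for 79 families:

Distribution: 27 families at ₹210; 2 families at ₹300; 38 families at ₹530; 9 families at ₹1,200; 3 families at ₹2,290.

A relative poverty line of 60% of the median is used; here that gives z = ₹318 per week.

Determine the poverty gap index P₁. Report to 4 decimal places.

Incomes under z: 27×₹210, 2×₹300 (q = 29 of N = 79).
Normalized shortfalls: (318−210)/318 = 0.3396 (×27); (318−300)/318 = 0.0566 (×2).
Sum of shortfalls = 9.283019; P₁ averages over all N: 9.283019 / 79 = 0.1175.

0.1175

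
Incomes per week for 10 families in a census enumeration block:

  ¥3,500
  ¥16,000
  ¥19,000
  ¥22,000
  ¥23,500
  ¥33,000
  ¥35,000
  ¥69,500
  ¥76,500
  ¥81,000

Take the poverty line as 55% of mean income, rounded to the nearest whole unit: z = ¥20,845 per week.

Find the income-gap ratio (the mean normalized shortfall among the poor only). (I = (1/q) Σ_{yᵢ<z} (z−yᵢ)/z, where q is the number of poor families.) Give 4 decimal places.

Below the line: ¥3,500, ¥16,000, ¥19,000 (q = 3 of N = 10).
Relative gaps: 0.8321, 0.2324, 0.0885; sum = 1.153034.
The income-gap ratio divides by q (the poor only): 1.153034 / 3 = 0.3843.

0.3843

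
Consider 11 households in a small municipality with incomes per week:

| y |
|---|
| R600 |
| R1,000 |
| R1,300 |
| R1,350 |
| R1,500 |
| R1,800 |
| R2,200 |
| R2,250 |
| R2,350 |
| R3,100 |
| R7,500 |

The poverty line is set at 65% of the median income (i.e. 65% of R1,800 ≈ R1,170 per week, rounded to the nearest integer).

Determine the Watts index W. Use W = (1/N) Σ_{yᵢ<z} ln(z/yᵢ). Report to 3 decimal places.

Below the line: R600, R1,000 (q = 2 of N = 11).
Log shortfalls: ln(1170/600) = 0.6678; ln(1170/1000) = 0.1570.
W = 0.824833 / 11 = 0.075.

0.075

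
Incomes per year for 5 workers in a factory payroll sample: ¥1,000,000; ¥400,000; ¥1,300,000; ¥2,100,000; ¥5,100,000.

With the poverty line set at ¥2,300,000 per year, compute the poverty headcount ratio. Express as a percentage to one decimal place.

4 of the 5 workers have income below ¥2,300,000.
H = 4/5 = 80.0%.

80.0%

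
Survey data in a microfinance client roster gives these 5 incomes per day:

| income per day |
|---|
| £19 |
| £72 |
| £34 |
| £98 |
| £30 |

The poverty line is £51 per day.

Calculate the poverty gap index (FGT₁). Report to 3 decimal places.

Poor units: £19, £30, £34 (q = 3 of N = 5).
Relative gaps: (51−19)/51 = 0.6275; (51−30)/51 = 0.4118; (51−34)/51 = 0.3333.
Sum of shortfalls = 1.372549; P₁ averages over all N: 1.372549 / 5 = 0.275.

0.275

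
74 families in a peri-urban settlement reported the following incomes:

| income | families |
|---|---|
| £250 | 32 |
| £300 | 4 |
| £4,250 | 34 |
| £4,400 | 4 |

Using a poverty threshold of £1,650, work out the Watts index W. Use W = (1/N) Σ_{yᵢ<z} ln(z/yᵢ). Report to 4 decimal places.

0.9082

Poor units: 32×£250, 4×£300 (q = 36 of N = 74).
Log shortfalls: ln(1650/250) = 1.8871 (×32); ln(1650/300) = 1.7047 (×4).
W = 67.205221 / 74 = 0.9082.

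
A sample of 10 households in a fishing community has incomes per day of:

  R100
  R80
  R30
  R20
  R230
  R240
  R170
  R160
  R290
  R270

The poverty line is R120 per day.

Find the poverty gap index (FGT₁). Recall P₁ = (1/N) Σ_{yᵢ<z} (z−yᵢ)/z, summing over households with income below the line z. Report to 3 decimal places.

Poor units: R20, R30, R80, R100 (q = 4 of N = 10).
Relative gaps: (120−20)/120 = 0.8333; (120−30)/120 = 0.7500; (120−80)/120 = 0.3333; (120−100)/120 = 0.1667.
Sum of shortfalls = 2.083333; P₁ averages over all N: 2.083333 / 10 = 0.208.

0.208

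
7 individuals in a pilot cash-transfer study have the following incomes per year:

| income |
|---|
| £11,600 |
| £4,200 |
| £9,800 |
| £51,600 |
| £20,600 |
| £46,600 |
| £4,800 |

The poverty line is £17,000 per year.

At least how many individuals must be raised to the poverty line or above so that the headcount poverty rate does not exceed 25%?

3

4 of the 7 individuals are poor, so H = 4/7 = 0.571.
A headcount ratio of at most 25% allows at most ⌊0.25 × 7⌋ = 1 poor individuals.
So at least 4 − 1 = 3 must be lifted.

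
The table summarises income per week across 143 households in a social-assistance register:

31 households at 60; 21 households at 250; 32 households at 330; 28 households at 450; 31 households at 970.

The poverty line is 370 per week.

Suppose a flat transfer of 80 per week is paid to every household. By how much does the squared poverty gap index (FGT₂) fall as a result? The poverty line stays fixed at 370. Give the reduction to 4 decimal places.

Before: below the line — 31×60, 21×250, 32×330; squared poverty gap index (FGT₂) = 0.170238.
After the 80 transfer: below the line — 31×140, 21×330; squared poverty gap index (FGT₂) = 0.085484.
Reduction = 0.170238 − 0.085484 = 0.0848.

0.0848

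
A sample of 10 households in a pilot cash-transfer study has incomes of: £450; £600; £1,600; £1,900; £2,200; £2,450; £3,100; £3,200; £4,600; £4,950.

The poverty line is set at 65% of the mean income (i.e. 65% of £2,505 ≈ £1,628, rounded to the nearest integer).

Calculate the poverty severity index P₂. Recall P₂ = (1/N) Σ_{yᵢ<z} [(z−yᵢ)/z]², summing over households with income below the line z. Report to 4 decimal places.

0.0923

Incomes under z: £450, £600, £1,600 (q = 3 of N = 10).
Shortfall ratios: (1628−450)/1628 = 0.7236; (1628−600)/1628 = 0.6314; (1628−1600)/1628 = 0.0172.
Squared: 0.5236; 0.3987; 0.0003.
Sum = 0.922603; P₂ = 0.922603 / 10 = 0.0923.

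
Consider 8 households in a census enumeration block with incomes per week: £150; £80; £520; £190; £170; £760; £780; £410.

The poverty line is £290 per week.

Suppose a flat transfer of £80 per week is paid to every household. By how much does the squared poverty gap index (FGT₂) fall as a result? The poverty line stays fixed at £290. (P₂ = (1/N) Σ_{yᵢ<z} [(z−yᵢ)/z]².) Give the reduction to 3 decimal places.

Before: below the line — £80, £150, £170, £190; squared poverty gap index (FGT₂) = 0.13095.
After the £80 transfer: below the line — £160, £230, £250, £270; squared poverty gap index (FGT₂) = 0.03344.
Reduction = 0.13095 − 0.03344 = 0.098.

0.098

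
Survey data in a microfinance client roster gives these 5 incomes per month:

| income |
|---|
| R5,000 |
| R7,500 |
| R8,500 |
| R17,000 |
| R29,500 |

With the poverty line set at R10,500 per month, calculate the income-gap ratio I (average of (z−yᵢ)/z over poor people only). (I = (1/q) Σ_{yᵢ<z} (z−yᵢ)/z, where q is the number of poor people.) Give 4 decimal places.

0.3333

Below z: R5,000, R7,500, R8,500 (q = 3 of N = 5).
Shortfall ratios (z−y)/z: 0.5238, 0.2857, 0.1905; sum = 1.000000.
The income-gap ratio divides by q (the poor only): 1.000000 / 3 = 0.3333.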